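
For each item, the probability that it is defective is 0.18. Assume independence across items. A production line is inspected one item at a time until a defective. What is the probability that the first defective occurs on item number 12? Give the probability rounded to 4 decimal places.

0.0203

Geometric (trials to first success), p = 0.18.
P(Y = 12) = (1−p)^11 · p = 0.11271 · 0.18 = 0.020287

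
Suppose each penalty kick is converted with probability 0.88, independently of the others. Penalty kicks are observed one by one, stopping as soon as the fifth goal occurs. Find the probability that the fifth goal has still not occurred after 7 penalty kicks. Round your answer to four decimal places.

0.0416

Needing more than 7 penalty kicks ⇔ fewer than 5 successes in the first 7. With X ~ Binomial(7, 0.88), P(Y > 7) = P(X ≤ 4).
  k=0: C(7,0)·0.88^0·0.12^7 = 0.000000
  k=1: C(7,1)·0.88^1·0.12^6 = 0.000018
  k=2: C(7,2)·0.88^2·0.12^5 = 0.000405
  k=3: C(7,3)·0.88^3·0.12^4 = 0.004946
  k=4: C(7,4)·0.88^4·0.12^3 = 0.036270
P(X ≤ 4) = 0.041639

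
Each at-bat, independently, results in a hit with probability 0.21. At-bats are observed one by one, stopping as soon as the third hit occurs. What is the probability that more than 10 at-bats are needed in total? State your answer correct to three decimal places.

Needing more than 10 at-bats ⇔ fewer than 3 successes in the first 10. With X ~ Binomial(10, 0.21), P(Y > 10) = P(X ≤ 2).
  k=0: C(10,0)·0.21^0·0.79^10 = 0.09468
  k=1: C(10,1)·0.21^1·0.79^9 = 0.25169
  k=2: C(10,2)·0.21^2·0.79^8 = 0.30107
P(X ≤ 2) = 0.64744

0.647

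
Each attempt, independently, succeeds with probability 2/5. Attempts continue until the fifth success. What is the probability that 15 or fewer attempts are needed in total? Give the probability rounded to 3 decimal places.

Finishing within 15 attempts ⇔ at least 5 successes in the first 15. With X ~ Binomial(15, 0.40), P(Y ≤ 15) = 1 − P(X ≤ 4).
  k=0: C(15,0)·0.40^0·0.60^15 = 0.00047
  k=1: C(15,1)·0.40^1·0.60^14 = 0.00470
  k=2: C(15,2)·0.40^2·0.60^13 = 0.02194
  k=3: C(15,3)·0.40^3·0.60^12 = 0.06339
  k=4: C(15,4)·0.40^4·0.60^11 = 0.12678
1 − 0.21728 = 0.78272

0.783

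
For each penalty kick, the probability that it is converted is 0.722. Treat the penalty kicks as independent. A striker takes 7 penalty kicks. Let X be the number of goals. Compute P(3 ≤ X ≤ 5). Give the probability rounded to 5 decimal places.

0.60143

X ~ Binomial(7, 0.722); P(3 ≤ X ≤ 5) = Σ C(7,k) p^k (1−p)^(7−k) over k:
  k=3: C(7,3)·0.722^3·0.278^4 = 0.0786790
  k=4: C(7,4)·0.722^4·0.278^3 = 0.2043390
  k=5: C(7,5)·0.722^5·0.278^2 = 0.3184160
Total = 0.6014340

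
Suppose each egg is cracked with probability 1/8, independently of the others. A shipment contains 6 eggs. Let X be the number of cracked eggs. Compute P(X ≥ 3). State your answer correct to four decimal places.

0.0291

X ~ Binomial(6, 0.125); P(X ≥ 3) = Σ C(6,k) p^k (1−p)^(6−k) over k:
  k=3: C(6,3)·0.125^3·0.875^3 = 0.026169
  k=4: C(6,4)·0.125^4·0.875^2 = 0.002804
  k=5: C(6,5)·0.125^5·0.875^1 = 0.000160
  k=6: C(6,6)·0.125^6·0.875^0 = 0.000004
Total = 0.029137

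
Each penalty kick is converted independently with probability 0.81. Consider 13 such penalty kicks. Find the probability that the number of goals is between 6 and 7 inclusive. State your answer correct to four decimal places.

X ~ Binomial(13, 0.81); P(6 ≤ X ≤ 7) = Σ C(13,k) p^k (1−p)^(13−k) over k:
  k=6: C(13,6)·0.81^6·0.19^7 = 0.004332
  k=7: C(13,7)·0.81^7·0.19^6 = 0.018469
Total = 0.022801

0.0228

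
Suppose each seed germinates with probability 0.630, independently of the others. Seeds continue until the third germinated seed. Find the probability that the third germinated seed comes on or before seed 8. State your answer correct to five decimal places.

Finishing within 8 seeds ⇔ at least 3 successes in the first 8. With X ~ Binomial(8, 0.63), P(Y ≤ 8) = 1 − P(X ≤ 2).
  k=0: C(8,0)·0.63^0·0.37^8 = 0.0003512
  k=1: C(8,1)·0.63^1·0.37^7 = 0.0047846
  k=2: C(8,2)·0.63^2·0.37^6 = 0.0285134
1 − 0.0336492 = 0.9663508

0.96635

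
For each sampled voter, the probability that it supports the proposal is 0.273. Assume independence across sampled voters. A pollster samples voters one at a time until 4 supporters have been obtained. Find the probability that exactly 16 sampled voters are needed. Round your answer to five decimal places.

Y = trial on which the fourth success occurs; negative binomial, r=4, p=0.273.
P(Y=16) = C(15,3) · p^4 · (1−p)^12
= 455 · 0.0055546 · 0.021798 = 0.0550903

0.05509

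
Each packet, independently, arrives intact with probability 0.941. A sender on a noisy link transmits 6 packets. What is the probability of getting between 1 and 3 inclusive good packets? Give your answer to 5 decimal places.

X ~ Binomial(6, 0.941); P(1 ≤ X ≤ 3) = Σ C(6,k) p^k (1−p)^(6−k) over k:
  k=1: C(6,1)·0.941^1·0.059^5 = 0.0000040
  k=2: C(6,2)·0.941^2·0.059^4 = 0.0001609
  k=3: C(6,3)·0.941^3·0.059^3 = 0.0034226
Total = 0.0035876

0.00359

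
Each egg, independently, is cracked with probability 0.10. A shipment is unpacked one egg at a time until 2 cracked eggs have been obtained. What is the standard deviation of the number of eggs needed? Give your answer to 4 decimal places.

13.4164

Y = total eggs until the second success; negative binomial with r=2, p=0.10.
SD(Y) = √[r(1−p)/p²] = √(180.000000) = 13.416408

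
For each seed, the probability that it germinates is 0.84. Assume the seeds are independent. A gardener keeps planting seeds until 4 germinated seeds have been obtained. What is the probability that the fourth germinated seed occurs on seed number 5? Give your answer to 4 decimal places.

0.3186

Y = trial on which the fourth success occurs; negative binomial, r=4, p=0.84.
P(Y=5) = C(4,3) · p^4 · (1−p)^1
= 4 · 0.49787 · 0.16 = 0.318638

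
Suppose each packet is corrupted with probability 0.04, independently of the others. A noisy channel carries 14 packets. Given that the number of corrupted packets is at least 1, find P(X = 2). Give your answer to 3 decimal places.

0.205

X ~ Binomial(14, 0.04). Want P(X=2 | X≥1) = P(X=2) / P(X≥1).
P(X=2) = C(14,2)·0.04^2·0.96^12 = 0.08921
P(X≥1) = 1 − 0.56467 = 0.43533
Ratio = 0.08921 / 0.43533 = 0.20493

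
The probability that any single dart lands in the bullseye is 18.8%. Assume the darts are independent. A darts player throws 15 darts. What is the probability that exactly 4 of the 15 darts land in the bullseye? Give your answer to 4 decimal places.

X ~ Binomial(n=15, p=0.188).
P(X=4) = C(15,4) · p^4 · (1−p)^11
= 1365 · 0.0012492 · 0.10119 = 0.172536

0.1725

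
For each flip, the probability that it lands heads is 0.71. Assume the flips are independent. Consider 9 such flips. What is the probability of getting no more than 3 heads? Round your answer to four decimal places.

X ~ Binomial(9, 0.71); P(X ≤ 3) = Σ C(9,k) p^k (1−p)^(9−k) over k:
  k=0: C(9,0)·0.71^0·0.29^9 = 0.000015
  k=1: C(9,1)·0.71^1·0.29^8 = 0.000320
  k=2: C(9,2)·0.71^2·0.29^7 = 0.003130
  k=3: C(9,3)·0.71^3·0.29^6 = 0.017883
Total = 0.021348

0.0213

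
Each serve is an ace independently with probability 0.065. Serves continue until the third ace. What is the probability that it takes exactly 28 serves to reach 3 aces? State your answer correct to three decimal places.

0.018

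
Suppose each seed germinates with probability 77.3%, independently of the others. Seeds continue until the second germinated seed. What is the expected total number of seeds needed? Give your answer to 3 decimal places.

2.587

Y = total seeds until the second success; negative binomial with r=2, p=0.773.
E[Y] = r / p = 2 / 0.773 = 2.58732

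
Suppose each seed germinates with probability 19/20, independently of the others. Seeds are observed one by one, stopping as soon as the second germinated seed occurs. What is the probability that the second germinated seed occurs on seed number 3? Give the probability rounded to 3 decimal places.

0.090

Y = trial on which the second success occurs; negative binomial, r=2, p=0.95.
P(Y=3) = C(2,1) · p^2 · (1−p)^1
= 2 · 0.9025 · 0.05 = 0.09025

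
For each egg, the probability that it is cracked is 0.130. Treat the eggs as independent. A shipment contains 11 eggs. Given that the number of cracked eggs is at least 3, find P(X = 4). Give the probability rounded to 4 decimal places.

0.2179

X ~ Binomial(11, 0.13). Want P(X=4 | X≥3) = P(X=4) / P(X≥3).
P(X=4) = C(11,4)·0.13^4·0.87^7 = 0.035557
P(X≥3) = 1 − 0.216128 − 0.355245 − 0.265413 = 0.163213
Ratio = 0.035557 / 0.163213 = 0.217855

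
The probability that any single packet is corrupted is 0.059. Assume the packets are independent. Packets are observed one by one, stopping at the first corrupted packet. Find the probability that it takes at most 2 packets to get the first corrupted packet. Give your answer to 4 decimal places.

Y = number of packets to the first success; geometric, p = 0.059.
P(Y ≤ 2) = 1 − (1−p)^2 = 1 − 0.885481 = 0.114519

0.1145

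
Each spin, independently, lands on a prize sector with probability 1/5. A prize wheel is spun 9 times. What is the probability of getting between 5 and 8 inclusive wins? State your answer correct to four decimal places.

0.0196

X ~ Binomial(9, 0.20); P(5 ≤ X ≤ 8) = Σ C(9,k) p^k (1−p)^(9−k) over k:
  k=5: C(9,5)·0.20^5·0.80^4 = 0.016515
  k=6: C(9,6)·0.20^6·0.80^3 = 0.002753
  k=7: C(9,7)·0.20^7·0.80^2 = 0.000295
  k=8: C(9,8)·0.20^8·0.80^1 = 0.000018
Total = 0.019581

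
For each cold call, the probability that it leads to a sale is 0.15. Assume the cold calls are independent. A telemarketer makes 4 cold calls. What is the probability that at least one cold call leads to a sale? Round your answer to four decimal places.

P(at least one) = 1 − P(none) = 1 − (1 − 0.15)^4
= 1 − 0.522006 = 0.477994

0.4780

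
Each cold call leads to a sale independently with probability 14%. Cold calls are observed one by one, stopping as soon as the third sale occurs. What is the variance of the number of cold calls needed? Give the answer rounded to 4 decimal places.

131.6327

Y = total cold calls until the third success; negative binomial with r=3, p=0.14.
Var(Y) = r(1−p)/p² = 3·0.86 / 0.14² = 131.632653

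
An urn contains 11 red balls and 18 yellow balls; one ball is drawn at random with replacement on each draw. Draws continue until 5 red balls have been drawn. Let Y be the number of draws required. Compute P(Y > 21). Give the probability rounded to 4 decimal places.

0.0550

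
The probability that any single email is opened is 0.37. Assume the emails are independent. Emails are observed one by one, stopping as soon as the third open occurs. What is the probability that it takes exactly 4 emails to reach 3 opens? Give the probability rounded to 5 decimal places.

Y = trial on which the third success occurs; negative binomial, r=3, p=0.37.
P(Y=4) = C(3,2) · p^3 · (1−p)^1
= 3 · 0.050653 · 0.63 = 0.0957342

0.09573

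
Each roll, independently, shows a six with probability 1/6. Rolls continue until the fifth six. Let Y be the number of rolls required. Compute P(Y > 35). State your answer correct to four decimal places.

0.2843

Needing more than 35 rolls ⇔ fewer than 5 successes in the first 35. With X ~ Binomial(35, 0.166667), P(Y > 35) = P(X ≤ 4).
  k=0: C(35,0)·0.166667^0·0.833333^35 = 0.001693
  k=1: C(35,1)·0.166667^1·0.833333^34 = 0.011851
  k=2: C(35,2)·0.166667^2·0.833333^33 = 0.040293
  k=3: C(35,3)·0.166667^3·0.833333^32 = 0.088645
  k=4: C(35,4)·0.166667^4·0.833333^31 = 0.141833
P(X ≤ 4) = 0.284315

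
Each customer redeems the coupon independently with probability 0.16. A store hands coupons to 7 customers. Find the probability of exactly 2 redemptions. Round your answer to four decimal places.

X ~ Binomial(n=7, p=0.16).
P(X=2) = C(7,2) · p^2 · (1−p)^5
= 21 · 0.0256 · 0.41821 = 0.224831

0.2248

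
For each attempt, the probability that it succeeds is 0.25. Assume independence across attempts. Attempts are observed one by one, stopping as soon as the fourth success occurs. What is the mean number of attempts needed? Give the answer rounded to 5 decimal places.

Y = total attempts until the fourth success; negative binomial with r=4, p=0.25.
E[Y] = r / p = 4 / 0.25 = 16.0000000

16.00000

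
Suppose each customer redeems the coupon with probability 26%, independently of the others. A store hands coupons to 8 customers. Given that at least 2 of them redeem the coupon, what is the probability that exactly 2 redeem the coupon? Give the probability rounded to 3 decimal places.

X ~ Binomial(8, 0.26). Want P(X=2 | X≥2) = P(X=2) / P(X≥2).
P(X=2) = C(8,2)·0.26^2·0.74^6 = 0.31081
P(X≥2) = 1 − 0.08992 − 0.25275 = 0.65733
Ratio = 0.31081 / 0.65733 = 0.47283

0.473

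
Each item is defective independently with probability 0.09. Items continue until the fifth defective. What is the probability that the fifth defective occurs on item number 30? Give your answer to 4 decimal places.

0.0133

Y = trial on which the fifth success occurs; negative binomial, r=5, p=0.09.
P(Y=30) = C(29,4) · p^5 · (1−p)^25
= 23751 · 5.9049e-06 · 0.094631 = 0.013272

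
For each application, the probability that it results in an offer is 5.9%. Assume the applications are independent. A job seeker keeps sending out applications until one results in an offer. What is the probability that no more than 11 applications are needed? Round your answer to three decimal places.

0.488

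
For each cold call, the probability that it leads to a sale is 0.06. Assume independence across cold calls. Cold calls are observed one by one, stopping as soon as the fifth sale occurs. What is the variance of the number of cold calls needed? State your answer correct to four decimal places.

Y = total cold calls until the fifth success; negative binomial with r=5, p=0.06.
Var(Y) = r(1−p)/p² = 5·0.94 / 0.06² = 1305.555556

1305.5556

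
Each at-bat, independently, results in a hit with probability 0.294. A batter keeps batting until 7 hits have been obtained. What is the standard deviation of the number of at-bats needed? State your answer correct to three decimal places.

7.561

Y = total at-bats until the seventh success; negative binomial with r=7, p=0.294.
SD(Y) = √[r(1−p)/p²] = √(57.17525) = 7.56143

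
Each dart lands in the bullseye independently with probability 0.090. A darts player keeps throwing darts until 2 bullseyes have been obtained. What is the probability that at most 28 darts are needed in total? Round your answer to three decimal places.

0.731

Finishing within 28 darts ⇔ at least 2 successes in the first 28. With X ~ Binomial(28, 0.09), P(Y ≤ 28) = 1 − P(X ≤ 1).
  k=0: C(28,0)·0.09^0·0.91^28 = 0.07131
  k=1: C(28,1)·0.09^1·0.91^27 = 0.19748
1 − 0.26879 = 0.73121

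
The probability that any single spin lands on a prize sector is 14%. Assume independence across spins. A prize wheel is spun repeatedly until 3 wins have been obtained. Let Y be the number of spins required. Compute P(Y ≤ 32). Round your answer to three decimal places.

Finishing within 32 spins ⇔ at least 3 successes in the first 32. With X ~ Binomial(32, 0.14), P(Y ≤ 32) = 1 − P(X ≤ 2).
  k=0: C(32,0)·0.14^0·0.86^32 = 0.00802
  k=1: C(32,1)·0.14^1·0.86^31 = 0.04176
  k=2: C(32,2)·0.14^2·0.86^30 = 0.10536
1 − 0.15514 = 0.84486

0.845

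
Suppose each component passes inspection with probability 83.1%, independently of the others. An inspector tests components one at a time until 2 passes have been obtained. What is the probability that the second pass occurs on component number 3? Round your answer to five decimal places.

0.23341

Y = trial on which the second success occurs; negative binomial, r=2, p=0.831.
P(Y=3) = C(2,1) · p^2 · (1−p)^1
= 2 · 0.69056 · 0.169 = 0.2334096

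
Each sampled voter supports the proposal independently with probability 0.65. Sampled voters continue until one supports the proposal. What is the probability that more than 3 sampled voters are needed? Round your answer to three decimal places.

Y = number of sampled voters to the first success; geometric, p = 0.65.
P(Y > 3) = P(first 3 all fail) = (1−p)^3 = 0.04288

0.043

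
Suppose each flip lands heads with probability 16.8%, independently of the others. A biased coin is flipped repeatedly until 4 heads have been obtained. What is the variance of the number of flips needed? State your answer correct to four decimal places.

Y = total flips until the fourth success; negative binomial with r=4, p=0.168.
Var(Y) = r(1−p)/p² = 4·0.832 / 0.168² = 117.913832

117.9138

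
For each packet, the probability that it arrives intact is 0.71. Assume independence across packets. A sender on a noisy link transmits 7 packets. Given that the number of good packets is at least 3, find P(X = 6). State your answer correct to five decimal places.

X ~ Binomial(7, 0.71). Want P(X=6 | X≥3) = P(X=6) / P(X≥3).
P(X=6) = C(7,6)·0.71^6·0.29^1 = 0.2600436
P(X≥3) = 1 − 0.0001725 − 0.0029563 − 0.0217133 = 0.9751579
Ratio = 0.2600436 / 0.9751579 = 0.2666682

0.26667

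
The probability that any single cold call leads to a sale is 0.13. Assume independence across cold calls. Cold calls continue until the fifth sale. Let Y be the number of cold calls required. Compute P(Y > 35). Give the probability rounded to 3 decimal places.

Needing more than 35 cold calls ⇔ fewer than 5 successes in the first 35. With X ~ Binomial(35, 0.13), P(Y > 35) = P(X ≤ 4).
  k=0: C(35,0)·0.13^0·0.87^35 = 0.00764
  k=1: C(35,1)·0.13^1·0.87^34 = 0.03996
  k=2: C(35,2)·0.13^2·0.87^33 = 0.10152
  k=3: C(35,3)·0.13^3·0.87^32 = 0.16686
  k=4: C(35,4)·0.13^4·0.87^31 = 0.19947
P(X ≤ 4) = 0.51545

0.515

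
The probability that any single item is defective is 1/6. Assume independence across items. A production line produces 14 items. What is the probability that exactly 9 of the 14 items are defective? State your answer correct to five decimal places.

X ~ Binomial(n=14, p=0.166667).
P(X=9) = C(14,9) · p^9 · (1−p)^5
= 2002 · 9.9229e-08 · 0.40188 = 0.0000798

0.00008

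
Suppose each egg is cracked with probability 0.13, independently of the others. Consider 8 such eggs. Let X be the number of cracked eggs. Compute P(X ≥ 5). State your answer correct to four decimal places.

X ~ Binomial(8, 0.13); P(X ≥ 5) = Σ C(8,k) p^k (1−p)^(8−k) over k:
  k=5: C(8,5)·0.13^5·0.87^3 = 0.001369
  k=6: C(8,6)·0.13^6·0.87^2 = 0.000102
  k=7: C(8,7)·0.13^7·0.87^1 = 0.000004
  k=8: C(8,8)·0.13^8·0.87^0 = 0.000000
Total = 0.001476

0.0015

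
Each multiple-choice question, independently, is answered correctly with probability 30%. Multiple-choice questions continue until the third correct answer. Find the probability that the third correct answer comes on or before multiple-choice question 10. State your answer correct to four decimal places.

0.6172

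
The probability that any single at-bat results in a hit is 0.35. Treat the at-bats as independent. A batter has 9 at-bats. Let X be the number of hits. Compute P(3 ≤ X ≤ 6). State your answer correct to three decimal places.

0.652

X ~ Binomial(9, 0.35); P(3 ≤ X ≤ 6) = Σ C(9,k) p^k (1−p)^(9−k) over k:
  k=3: C(9,3)·0.35^3·0.65^6 = 0.27162
  k=4: C(9,4)·0.35^4·0.65^5 = 0.21939
  k=5: C(9,5)·0.35^5·0.65^4 = 0.11813
  k=6: C(9,6)·0.35^6·0.65^3 = 0.04241
Total = 0.65154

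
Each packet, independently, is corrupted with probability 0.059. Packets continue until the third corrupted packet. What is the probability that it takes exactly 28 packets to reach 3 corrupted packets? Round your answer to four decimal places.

Y = trial on which the third success occurs; negative binomial, r=3, p=0.059.
P(Y=28) = C(27,2) · p^3 · (1−p)^25
= 351 · 0.00020538 · 0.21865 = 0.015762

0.0158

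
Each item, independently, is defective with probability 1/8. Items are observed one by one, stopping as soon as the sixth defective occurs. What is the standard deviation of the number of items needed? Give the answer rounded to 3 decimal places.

18.330

Y = total items until the sixth success; negative binomial with r=6, p=0.125.
SD(Y) = √[r(1−p)/p²] = √(336.00000) = 18.33030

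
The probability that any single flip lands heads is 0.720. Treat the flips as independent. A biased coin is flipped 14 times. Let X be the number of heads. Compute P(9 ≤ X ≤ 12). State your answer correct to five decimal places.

X ~ Binomial(14, 0.72); P(9 ≤ X ≤ 12) = Σ C(14,k) p^k (1−p)^(14−k) over k:
  k=9: C(14,9)·0.72^9·0.28^5 = 0.1791623
  k=10: C(14,10)·0.72^10·0.28^4 = 0.2303516
  k=11: C(14,11)·0.72^11·0.28^3 = 0.2153937
  k=12: C(14,12)·0.72^12·0.28^2 = 0.1384674
Total = 0.7633749

0.76337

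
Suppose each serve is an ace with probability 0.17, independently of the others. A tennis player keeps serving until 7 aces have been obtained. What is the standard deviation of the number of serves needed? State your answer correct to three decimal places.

14.179

Y = total serves until the seventh success; negative binomial with r=7, p=0.17.
SD(Y) = √[r(1−p)/p²] = √(201.03806) = 14.17879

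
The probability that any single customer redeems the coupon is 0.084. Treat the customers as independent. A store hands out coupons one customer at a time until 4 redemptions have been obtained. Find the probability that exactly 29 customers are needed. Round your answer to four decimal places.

0.0182

Y = trial on which the fourth success occurs; negative binomial, r=4, p=0.084.
P(Y=29) = C(28,3) · p^4 · (1−p)^25
= 3276 · 4.9787e-05 · 0.11153 = 0.018191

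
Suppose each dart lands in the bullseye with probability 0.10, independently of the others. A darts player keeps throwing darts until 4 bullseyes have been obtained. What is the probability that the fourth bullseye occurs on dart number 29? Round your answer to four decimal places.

Y = trial on which the fourth success occurs; negative binomial, r=4, p=0.10.
P(Y=29) = C(28,3) · p^4 · (1−p)^25
= 3276 · 0.0001 · 0.07179 = 0.023518

0.0235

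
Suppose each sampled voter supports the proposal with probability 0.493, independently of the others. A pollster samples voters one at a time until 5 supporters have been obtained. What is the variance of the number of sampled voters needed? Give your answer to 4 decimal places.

10.4300

Y = total sampled voters until the fifth success; negative binomial with r=5, p=0.493.
Var(Y) = r(1−p)/p² = 5·0.507 / 0.493² = 10.429996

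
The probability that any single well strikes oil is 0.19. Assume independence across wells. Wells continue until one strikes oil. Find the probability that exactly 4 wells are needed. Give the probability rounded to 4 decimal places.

0.1010

Geometric (trials to first success), p = 0.19.
P(Y = 4) = (1−p)^3 · p = 0.53144 · 0.19 = 0.100974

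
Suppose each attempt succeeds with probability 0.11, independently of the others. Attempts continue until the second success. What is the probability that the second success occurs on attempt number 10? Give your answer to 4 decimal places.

0.0429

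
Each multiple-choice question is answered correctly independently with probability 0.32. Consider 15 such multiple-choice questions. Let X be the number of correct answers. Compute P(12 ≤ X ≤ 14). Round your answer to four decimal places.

0.0002

X ~ Binomial(15, 0.32); P(12 ≤ X ≤ 14) = Σ C(15,k) p^k (1−p)^(15−k) over k:
  k=12: C(15,12)·0.32^12·0.68^3 = 0.000165
  k=13: C(15,13)·0.32^13·0.68^2 = 0.000018
  k=14: C(15,14)·0.32^14·0.68^1 = 0.000001
Total = 0.000184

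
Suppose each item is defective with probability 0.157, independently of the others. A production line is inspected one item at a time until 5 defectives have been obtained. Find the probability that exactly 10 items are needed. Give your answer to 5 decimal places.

Y = trial on which the fifth success occurs; negative binomial, r=5, p=0.157.
P(Y=10) = C(9,4) · p^5 · (1−p)^5
= 126 · 9.5389e-05 · 0.42573 = 0.0051169

0.00512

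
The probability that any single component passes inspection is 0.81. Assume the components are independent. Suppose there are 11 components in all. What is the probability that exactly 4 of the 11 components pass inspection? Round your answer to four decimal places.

X ~ Binomial(n=11, p=0.81).
P(X=4) = C(11,4) · p^4 · (1−p)^7
= 330 · 0.43047 · 8.9387e-06 = 0.001270

0.0013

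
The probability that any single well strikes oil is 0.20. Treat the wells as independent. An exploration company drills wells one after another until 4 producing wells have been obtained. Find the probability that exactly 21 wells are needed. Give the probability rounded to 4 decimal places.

0.0411

Y = trial on which the fourth success occurs; negative binomial, r=4, p=0.20.
P(Y=21) = C(20,3) · p^4 · (1−p)^17
= 1140 · 0.0016 · 0.022518 = 0.041073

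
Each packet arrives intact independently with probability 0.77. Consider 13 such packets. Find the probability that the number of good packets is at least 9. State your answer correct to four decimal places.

0.8415

X ~ Binomial(13, 0.77); P(X ≥ 9) = Σ C(13,k) p^k (1−p)^(13−k) over k:
  k=9: C(13,9)·0.77^9·0.23^4 = 0.190386
  k=10: C(13,10)·0.77^10·0.23^3 = 0.254951
  k=11: C(13,11)·0.77^11·0.23^2 = 0.232781
  k=12: C(13,12)·0.77^12·0.23^1 = 0.129885
  k=13: C(13,13)·0.77^13·0.23^0 = 0.033449
Total = 0.841452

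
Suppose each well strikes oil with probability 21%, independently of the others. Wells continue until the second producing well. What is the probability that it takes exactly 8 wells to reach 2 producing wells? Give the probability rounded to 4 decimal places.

0.0750

Y = trial on which the second success occurs; negative binomial, r=2, p=0.21.
P(Y=8) = C(7,1) · p^2 · (1−p)^6
= 7 · 0.0441 · 0.24309 = 0.075041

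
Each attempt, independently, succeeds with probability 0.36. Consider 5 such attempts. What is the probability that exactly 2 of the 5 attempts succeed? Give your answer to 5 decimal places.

0.33974

X ~ Binomial(n=5, p=0.36).
P(X=2) = C(5,2) · p^2 · (1−p)^3
= 10 · 0.1296 · 0.26214 = 0.3397386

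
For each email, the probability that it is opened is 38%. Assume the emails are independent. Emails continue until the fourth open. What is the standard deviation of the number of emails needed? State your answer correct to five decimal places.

4.14421

Y = total emails until the fourth success; negative binomial with r=4, p=0.38.
SD(Y) = √[r(1−p)/p²] = √(17.1745152) = 4.1442147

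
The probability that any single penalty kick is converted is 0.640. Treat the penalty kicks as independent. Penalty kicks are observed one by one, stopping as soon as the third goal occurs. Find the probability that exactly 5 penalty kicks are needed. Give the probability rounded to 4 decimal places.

0.2038

Y = trial on which the third success occurs; negative binomial, r=3, p=0.64.
P(Y=5) = C(4,2) · p^3 · (1−p)^2
= 6 · 0.26214 · 0.1296 = 0.203843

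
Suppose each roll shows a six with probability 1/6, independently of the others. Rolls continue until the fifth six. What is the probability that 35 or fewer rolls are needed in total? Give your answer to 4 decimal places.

Finishing within 35 rolls ⇔ at least 5 successes in the first 35. With X ~ Binomial(35, 0.166667), P(Y ≤ 35) = 1 − P(X ≤ 4).
  k=0: C(35,0)·0.166667^0·0.833333^35 = 0.001693
  k=1: C(35,1)·0.166667^1·0.833333^34 = 0.011851
  k=2: C(35,2)·0.166667^2·0.833333^33 = 0.040293
  k=3: C(35,3)·0.166667^3·0.833333^32 = 0.088645
  k=4: C(35,4)·0.166667^4·0.833333^31 = 0.141833
1 − 0.284315 = 0.715685

0.7157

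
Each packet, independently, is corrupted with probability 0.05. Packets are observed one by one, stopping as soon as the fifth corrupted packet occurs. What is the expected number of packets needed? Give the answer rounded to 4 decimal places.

Y = total packets until the fifth success; negative binomial with r=5, p=0.05.
E[Y] = r / p = 5 / 0.05 = 100.000000

100.0000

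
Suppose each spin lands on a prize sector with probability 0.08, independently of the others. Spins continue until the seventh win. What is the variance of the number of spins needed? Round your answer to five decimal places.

1006.25000

Y = total spins until the seventh success; negative binomial with r=7, p=0.08.
Var(Y) = r(1−p)/p² = 7·0.92 / 0.08² = 1006.2500000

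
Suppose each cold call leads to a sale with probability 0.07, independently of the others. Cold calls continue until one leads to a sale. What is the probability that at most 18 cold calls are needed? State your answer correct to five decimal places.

0.72917

Y = number of cold calls to the first success; geometric, p = 0.07.
P(Y ≤ 18) = 1 − (1−p)^18 = 1 − 0.2708277 = 0.7291723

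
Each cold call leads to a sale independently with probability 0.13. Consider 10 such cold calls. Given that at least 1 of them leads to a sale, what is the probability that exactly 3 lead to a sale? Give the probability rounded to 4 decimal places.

X ~ Binomial(10, 0.13). Want P(X=3 | X≥1) = P(X=3) / P(X≥1).
P(X=3) = C(10,3)·0.13^3·0.87^7 = 0.099459
P(X≥1) = 1 − 0.248423 = 0.751577
Ratio = 0.099459 / 0.751577 = 0.132334

0.1323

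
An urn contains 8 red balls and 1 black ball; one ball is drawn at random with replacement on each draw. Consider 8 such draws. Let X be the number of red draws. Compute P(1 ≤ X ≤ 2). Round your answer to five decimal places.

0.00004

X ~ Binomial(8, 0.888889); P(1 ≤ X ≤ 2) = Σ C(8,k) p^k (1−p)^(8−k) over k:
  k=1: C(8,1)·0.888889^1·0.111111^7 = 0.0000015
  k=2: C(8,2)·0.888889^2·0.111111^6 = 0.0000416
Total = 0.0000431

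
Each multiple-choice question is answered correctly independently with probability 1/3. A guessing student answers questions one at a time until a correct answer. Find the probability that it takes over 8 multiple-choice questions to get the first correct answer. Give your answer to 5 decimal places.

0.03902

Y = number of multiple-choice questions to the first success; geometric, p = 0.333333.
P(Y > 8) = P(first 8 all fail) = (1−p)^8 = 0.0390184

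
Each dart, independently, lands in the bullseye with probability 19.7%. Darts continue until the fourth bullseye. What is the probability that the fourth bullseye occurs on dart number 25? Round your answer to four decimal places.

Y = trial on which the fourth success occurs; negative binomial, r=4, p=0.197.
P(Y=25) = C(24,3) · p^4 · (1−p)^21
= 2024 · 0.0015061 · 0.0099776 = 0.030416

0.0304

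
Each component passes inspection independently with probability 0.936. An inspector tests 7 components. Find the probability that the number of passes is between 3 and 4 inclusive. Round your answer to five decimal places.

X ~ Binomial(7, 0.936); P(3 ≤ X ≤ 4) = Σ C(7,k) p^k (1−p)^(7−k) over k:
  k=3: C(7,3)·0.936^3·0.064^4 = 0.0004815
  k=4: C(7,4)·0.936^4·0.064^3 = 0.0070422
Total = 0.0075238

0.00752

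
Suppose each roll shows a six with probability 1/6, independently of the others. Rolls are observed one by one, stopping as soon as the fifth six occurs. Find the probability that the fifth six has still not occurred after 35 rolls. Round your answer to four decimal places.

Needing more than 35 rolls ⇔ fewer than 5 successes in the first 35. With X ~ Binomial(35, 0.166667), P(Y > 35) = P(X ≤ 4).
  k=0: C(35,0)·0.166667^0·0.833333^35 = 0.001693
  k=1: C(35,1)·0.166667^1·0.833333^34 = 0.011851
  k=2: C(35,2)·0.166667^2·0.833333^33 = 0.040293
  k=3: C(35,3)·0.166667^3·0.833333^32 = 0.088645
  k=4: C(35,4)·0.166667^4·0.833333^31 = 0.141833
P(X ≤ 4) = 0.284315

0.2843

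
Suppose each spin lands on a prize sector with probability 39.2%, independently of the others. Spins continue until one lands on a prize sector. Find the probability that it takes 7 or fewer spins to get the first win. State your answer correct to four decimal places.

0.9693

Y = number of spins to the first success; geometric, p = 0.392.
P(Y ≤ 7) = 1 − (1−p)^7 = 1 − 0.030713 = 0.969287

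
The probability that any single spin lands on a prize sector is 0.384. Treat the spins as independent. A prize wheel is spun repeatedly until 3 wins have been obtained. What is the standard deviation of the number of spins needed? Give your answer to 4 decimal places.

3.5401

Y = total spins until the third success; negative binomial with r=3, p=0.384.
SD(Y) = √[r(1−p)/p²] = √(12.532552) = 3.540134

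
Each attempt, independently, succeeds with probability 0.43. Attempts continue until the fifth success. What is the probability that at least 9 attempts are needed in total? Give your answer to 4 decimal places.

Needing more than 8 attempts ⇔ fewer than 5 successes in the first 8. With X ~ Binomial(8, 0.43), P(Y > 8) = P(X ≤ 4).
  k=0: C(8,0)·0.43^0·0.57^8 = 0.011143
  k=1: C(8,1)·0.43^1·0.57^7 = 0.067248
  k=2: C(8,2)·0.43^2·0.57^6 = 0.177560
  k=3: C(8,3)·0.43^3·0.57^5 = 0.267897
  k=4: C(8,4)·0.43^4·0.57^4 = 0.252622
P(X ≤ 4) = 0.776470

0.7765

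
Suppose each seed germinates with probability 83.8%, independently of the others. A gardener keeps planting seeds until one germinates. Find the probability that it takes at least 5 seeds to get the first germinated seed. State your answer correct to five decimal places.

Y = number of seeds to the first success; geometric, p = 0.838.
P(Y > 4) = P(first 4 all fail) = (1−p)^4 = 0.0006887

0.00069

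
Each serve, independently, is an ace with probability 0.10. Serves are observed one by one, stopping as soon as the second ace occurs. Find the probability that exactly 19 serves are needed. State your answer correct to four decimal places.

0.0300

Y = trial on which the second success occurs; negative binomial, r=2, p=0.10.
P(Y=19) = C(18,1) · p^2 · (1−p)^17
= 18 · 0.01 · 0.16677 = 0.030019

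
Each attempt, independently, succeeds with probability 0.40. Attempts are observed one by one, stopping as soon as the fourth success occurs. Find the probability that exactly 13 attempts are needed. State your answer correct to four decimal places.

Y = trial on which the fourth success occurs; negative binomial, r=4, p=0.40.
P(Y=13) = C(12,3) · p^4 · (1−p)^9
= 220 · 0.0256 · 0.010078 = 0.056758

0.0568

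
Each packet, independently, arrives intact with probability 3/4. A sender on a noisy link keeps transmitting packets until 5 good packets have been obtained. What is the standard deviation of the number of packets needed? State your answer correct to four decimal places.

1.4907

Y = total packets until the fifth success; negative binomial with r=5, p=0.75.
SD(Y) = √[r(1−p)/p²] = √(2.222222) = 1.490712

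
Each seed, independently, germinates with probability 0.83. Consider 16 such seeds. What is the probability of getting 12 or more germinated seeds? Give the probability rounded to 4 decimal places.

X ~ Binomial(16, 0.83); P(X ≥ 12) = Σ C(16,k) p^k (1−p)^(16−k) over k:
  k=12: C(16,12)·0.83^12·0.17^4 = 0.162482
  k=13: C(16,13)·0.83^13·0.17^3 = 0.244090
  k=14: C(16,14)·0.83^14·0.17^2 = 0.255371
  k=15: C(16,15)·0.83^15·0.17^1 = 0.166242
  k=16: C(16,16)·0.83^16·0.17^0 = 0.050728
Total = 0.878913

0.8789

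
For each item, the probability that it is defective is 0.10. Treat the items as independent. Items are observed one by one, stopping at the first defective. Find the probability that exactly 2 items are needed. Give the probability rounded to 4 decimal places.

Geometric (trials to first success), p = 0.10.
P(Y = 2) = (1−p)^1 · p = 0.9 · 0.10 = 0.090000

0.0900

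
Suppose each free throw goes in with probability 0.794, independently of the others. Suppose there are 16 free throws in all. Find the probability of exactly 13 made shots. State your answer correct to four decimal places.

0.2440

X ~ Binomial(n=16, p=0.794).
P(X=13) = C(16,13) · p^13 · (1−p)^3
= 560 · 0.04985 · 0.0087418 = 0.244037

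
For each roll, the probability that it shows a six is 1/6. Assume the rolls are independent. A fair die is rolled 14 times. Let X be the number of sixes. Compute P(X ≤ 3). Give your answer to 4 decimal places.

0.8063

X ~ Binomial(14, 0.166667); P(X ≤ 3) = Σ C(14,k) p^k (1−p)^(14−k) over k:
  k=0: C(14,0)·0.166667^0·0.833333^14 = 0.077887
  k=1: C(14,1)·0.166667^1·0.833333^13 = 0.218082
  k=2: C(14,2)·0.166667^2·0.833333^12 = 0.283507
  k=3: C(14,3)·0.166667^3·0.833333^11 = 0.226806
Total = 0.806282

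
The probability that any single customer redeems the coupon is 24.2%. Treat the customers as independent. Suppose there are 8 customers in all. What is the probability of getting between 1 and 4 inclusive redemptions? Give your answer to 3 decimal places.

0.867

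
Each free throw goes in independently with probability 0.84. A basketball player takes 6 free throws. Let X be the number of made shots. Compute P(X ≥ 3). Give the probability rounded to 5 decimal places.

X ~ Binomial(6, 0.84); P(X ≥ 3) = Σ C(6,k) p^k (1−p)^(6−k) over k:
  k=3: C(6,3)·0.84^3·0.16^3 = 0.0485543
  k=4: C(6,4)·0.84^4·0.16^2 = 0.1911826
  k=5: C(6,5)·0.84^5·0.16^1 = 0.4014835
  k=6: C(6,6)·0.84^6·0.16^0 = 0.3512980
Total = 0.9925184

0.99252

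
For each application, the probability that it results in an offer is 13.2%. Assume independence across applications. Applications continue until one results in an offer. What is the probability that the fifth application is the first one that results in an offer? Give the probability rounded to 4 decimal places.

0.0749

Geometric (trials to first success), p = 0.132.
P(Y = 5) = (1−p)^4 · p = 0.56765 · 0.132 = 0.074929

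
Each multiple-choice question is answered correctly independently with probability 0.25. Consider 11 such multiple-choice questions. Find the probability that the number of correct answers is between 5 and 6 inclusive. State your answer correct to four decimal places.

0.1071

X ~ Binomial(11, 0.25); P(5 ≤ X ≤ 6) = Σ C(11,k) p^k (1−p)^(11−k) over k:
  k=5: C(11,5)·0.25^5·0.75^6 = 0.080299
  k=6: C(11,6)·0.25^6·0.75^5 = 0.026766
Total = 0.107065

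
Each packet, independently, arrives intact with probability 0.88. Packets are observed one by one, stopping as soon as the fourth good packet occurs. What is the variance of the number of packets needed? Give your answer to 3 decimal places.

0.620

Y = total packets until the fourth success; negative binomial with r=4, p=0.88.
Var(Y) = r(1−p)/p² = 4·0.12 / 0.88² = 0.61983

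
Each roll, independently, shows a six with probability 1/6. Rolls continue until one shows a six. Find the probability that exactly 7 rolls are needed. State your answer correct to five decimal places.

0.05582

Geometric (trials to first success), p = 0.166667.
P(Y = 7) = (1−p)^6 · p = 0.3349 · 0.166667 = 0.0558163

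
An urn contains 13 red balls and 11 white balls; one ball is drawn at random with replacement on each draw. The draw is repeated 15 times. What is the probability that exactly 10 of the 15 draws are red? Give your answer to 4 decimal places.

0.1321

X ~ Binomial(n=15, p=0.541667).
P(X=10) = C(15,10) · p^10 · (1−p)^5
= 3003 · 0.0021743 · 0.020226 = 0.132064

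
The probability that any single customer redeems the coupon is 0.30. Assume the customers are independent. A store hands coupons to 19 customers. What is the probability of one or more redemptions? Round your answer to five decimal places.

P(at least one) = 1 − P(none) = 1 − (1 − 0.30)^19
= 1 − 0.0011399 = 0.9988601

0.99886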